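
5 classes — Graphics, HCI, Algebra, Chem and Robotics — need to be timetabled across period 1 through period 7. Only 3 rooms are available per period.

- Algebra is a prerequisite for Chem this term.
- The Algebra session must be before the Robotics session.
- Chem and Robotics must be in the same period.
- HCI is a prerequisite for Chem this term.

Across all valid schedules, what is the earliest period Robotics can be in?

period 2

Precedence pushes Robotics to at least period 2.
Robotics at period 2 is achievable: Robotics=period 2; HCI=period 1; Algebra=period 1; Chem=period 2; Graphics=period 1.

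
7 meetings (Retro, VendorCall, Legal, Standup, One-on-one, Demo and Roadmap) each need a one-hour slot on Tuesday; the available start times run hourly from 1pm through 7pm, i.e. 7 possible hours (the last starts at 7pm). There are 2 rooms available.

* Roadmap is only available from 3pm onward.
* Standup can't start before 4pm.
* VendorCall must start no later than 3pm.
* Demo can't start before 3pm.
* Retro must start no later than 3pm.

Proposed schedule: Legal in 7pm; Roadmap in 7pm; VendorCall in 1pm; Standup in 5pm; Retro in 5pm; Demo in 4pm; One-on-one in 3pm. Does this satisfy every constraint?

No — it violates: Retro must start no later than 3pm

VendorCall must start no later than 3pm — holds.
Demo can't start before 3pm — holds.
There are 2 rooms available — holds.
Standup can't start before 4pm — holds.
Roadmap is only available from 3pm onward — holds.
Retro must start no later than 3pm — violated.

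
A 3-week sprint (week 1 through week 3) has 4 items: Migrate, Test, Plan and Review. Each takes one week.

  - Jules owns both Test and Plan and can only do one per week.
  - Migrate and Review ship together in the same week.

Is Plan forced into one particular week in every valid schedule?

Plan can be week 1 (e.g. Review -> week 1; Migrate -> week 1; Test -> week 2; Plan -> week 1) or week 2 (e.g. Test in week 1, Migrate in week 1, Plan in week 2, Review in week 1).

No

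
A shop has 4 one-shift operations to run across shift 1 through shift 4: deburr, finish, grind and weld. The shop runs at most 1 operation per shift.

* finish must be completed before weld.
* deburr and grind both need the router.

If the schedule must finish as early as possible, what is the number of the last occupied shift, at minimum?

shift 4

The precedence chain requires at least 2 distinct shifts.
With at most 1 per shift and 4 operations, at least 4 shifts are needed.
4 works (last occupied shift: shift 4): for example weld=shift 2; grind=shift 4; finish=shift 1; deburr=shift 3.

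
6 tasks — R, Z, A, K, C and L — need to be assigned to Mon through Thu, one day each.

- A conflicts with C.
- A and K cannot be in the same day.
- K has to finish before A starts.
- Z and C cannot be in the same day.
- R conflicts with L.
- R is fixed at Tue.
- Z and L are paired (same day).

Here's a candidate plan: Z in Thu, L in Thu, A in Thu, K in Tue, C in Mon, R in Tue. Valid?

Yes, all constraints hold

R is fixed at Tue — holds.
Z and L are paired (same day) — holds.
A conflicts with C — holds.
A and K cannot be in the same day — holds.
R conflicts with L — holds.
K has to finish before A starts — holds.
Z and C cannot be in the same day — holds.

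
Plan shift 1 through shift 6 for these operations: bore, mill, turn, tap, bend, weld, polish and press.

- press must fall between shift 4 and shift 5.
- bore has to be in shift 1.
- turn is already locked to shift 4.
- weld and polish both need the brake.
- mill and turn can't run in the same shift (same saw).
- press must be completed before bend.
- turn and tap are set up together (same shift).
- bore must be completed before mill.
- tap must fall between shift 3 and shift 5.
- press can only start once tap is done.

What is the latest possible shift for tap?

shift 4

Tap is available from shift 3; tap must be in the same shift as turn, which can't be before shift 4, so tap is at least shift 4; tap's own window allows nothing later than shift 5; downstream work caps tap at shift 4.
tap at shift 4 is achievable: press in shift 5; tap in shift 4; polish in shift 2; weld in shift 1; turn in shift 4; bore in shift 1; mill in shift 2; bend in shift 6.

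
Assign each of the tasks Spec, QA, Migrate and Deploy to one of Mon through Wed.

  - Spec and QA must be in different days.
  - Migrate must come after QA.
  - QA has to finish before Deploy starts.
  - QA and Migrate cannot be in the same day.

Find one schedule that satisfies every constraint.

Migrate -> Tue, QA -> Mon, Spec -> Tue, Deploy -> Tue

Checking: QA(Mon) before Deploy(Tue); QA(Mon) before Migrate(Tue); QA(Mon) != Migrate(Tue); Spec(Tue) != QA(Mon).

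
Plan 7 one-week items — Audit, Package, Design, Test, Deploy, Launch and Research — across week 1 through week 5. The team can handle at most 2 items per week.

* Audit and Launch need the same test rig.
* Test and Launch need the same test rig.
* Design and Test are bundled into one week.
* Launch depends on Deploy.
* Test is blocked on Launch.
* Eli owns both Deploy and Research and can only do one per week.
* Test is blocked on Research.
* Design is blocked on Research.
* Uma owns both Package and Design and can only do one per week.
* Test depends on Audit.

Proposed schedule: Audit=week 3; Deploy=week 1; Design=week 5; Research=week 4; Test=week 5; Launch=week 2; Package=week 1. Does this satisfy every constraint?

Valid

The team can handle at most 2 items per week — holds.
Test is blocked on Launch — holds.
Test is blocked on Research — holds.
Uma owns both Package and Design and can only do one per week — holds.
Launch depends on Deploy — holds.
Test and Launch need the same test rig — holds.
Test depends on Audit — holds.
Design is blocked on Research — holds.
Eli owns both Deploy and Research and can only do one per week — holds.
Audit and Launch need the same test rig — holds.
Design and Test are bundled into one week — holds.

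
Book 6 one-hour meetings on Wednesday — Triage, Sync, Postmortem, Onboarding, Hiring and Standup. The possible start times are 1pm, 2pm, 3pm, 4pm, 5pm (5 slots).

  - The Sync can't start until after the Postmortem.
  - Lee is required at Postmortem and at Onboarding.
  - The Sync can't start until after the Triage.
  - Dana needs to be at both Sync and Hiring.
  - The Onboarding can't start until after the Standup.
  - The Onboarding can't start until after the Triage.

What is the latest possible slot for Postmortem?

4pm

Downstream work caps Postmortem at 4pm.
Postmortem at 4pm is achievable: Sync -> 5pm; Standup -> 1pm; Postmortem -> 4pm; Onboarding -> 2pm; Triage -> 1pm; Hiring -> 1pm.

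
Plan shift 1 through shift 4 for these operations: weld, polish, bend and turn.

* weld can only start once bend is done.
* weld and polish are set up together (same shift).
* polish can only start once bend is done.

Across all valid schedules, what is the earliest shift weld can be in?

shift 2

Precedence pushes weld to at least shift 2.
weld at shift 2 is achievable: bend=shift 1; turn=shift 1; polish=shift 2; weld=shift 2.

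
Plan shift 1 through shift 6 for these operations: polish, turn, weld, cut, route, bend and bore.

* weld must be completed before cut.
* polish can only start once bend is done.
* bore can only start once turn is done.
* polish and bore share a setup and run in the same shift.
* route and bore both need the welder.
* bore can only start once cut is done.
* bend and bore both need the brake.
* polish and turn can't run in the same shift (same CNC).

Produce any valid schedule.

cut in shift 2; weld in shift 1; bend in shift 1; turn in shift 1; polish in shift 3; route in shift 1; bore in shift 3

Checking: weld(shift 1) before cut(shift 2); turn(shift 1) before bore(shift 3); cut(shift 2) before bore(shift 3); bend(shift 1) before polish(shift 3); polish(shift 3) != turn(shift 1); route(shift 1) != bore(shift 3); bend(shift 1) != bore(shift 3); polish = bore = shift 3.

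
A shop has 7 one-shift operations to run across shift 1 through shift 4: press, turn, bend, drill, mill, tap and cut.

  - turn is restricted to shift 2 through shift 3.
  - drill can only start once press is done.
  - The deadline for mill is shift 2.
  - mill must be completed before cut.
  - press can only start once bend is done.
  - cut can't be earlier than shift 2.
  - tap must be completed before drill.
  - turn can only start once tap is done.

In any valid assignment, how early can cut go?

Cut is available from shift 2.
cut at shift 2 is achievable: drill in shift 3, turn in shift 2, tap in shift 1, bend in shift 1, press in shift 2, cut in shift 2, mill in shift 1.

shift 2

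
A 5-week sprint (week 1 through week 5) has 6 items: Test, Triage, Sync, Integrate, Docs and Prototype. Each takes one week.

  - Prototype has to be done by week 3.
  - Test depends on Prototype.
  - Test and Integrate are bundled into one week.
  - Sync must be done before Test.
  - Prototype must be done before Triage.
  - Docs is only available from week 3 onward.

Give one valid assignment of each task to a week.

Docs in week 3, Test in week 2, Prototype in week 1, Sync in week 1, Triage in week 2, Integrate in week 2

Checking: Sync(week 1) before Test(week 2); Prototype(week 1) before Triage(week 2); Prototype(week 1) before Test(week 2); Test = Integrate = week 2; Prototype=week 1 in [week 1,week 3]; Docs=week 3 in [week 3,week 5].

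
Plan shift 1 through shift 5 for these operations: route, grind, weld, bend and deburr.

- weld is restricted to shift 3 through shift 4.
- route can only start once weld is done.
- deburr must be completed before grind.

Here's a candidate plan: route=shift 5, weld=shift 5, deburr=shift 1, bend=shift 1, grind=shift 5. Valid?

route can only start once weld is done — violated.
weld is restricted to shift 3 through shift 4 — violated.
deburr must be completed before grind — holds.

No. weld is restricted to shift 3 through shift 4 is not satisfied.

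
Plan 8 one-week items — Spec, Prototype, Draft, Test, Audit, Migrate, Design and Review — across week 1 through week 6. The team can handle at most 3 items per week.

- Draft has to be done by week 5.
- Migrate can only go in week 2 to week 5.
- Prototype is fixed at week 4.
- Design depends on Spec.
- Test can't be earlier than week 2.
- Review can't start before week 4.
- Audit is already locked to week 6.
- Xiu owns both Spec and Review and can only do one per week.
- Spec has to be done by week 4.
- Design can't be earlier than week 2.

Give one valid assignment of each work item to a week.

Design=week 2; Audit=week 6; Spec=week 1; Draft=week 1; Test=week 2; Prototype=week 4; Review=week 4; Migrate=week 2

Checking: Spec(week 1) before Design(week 2); Spec(week 1) != Review(week 4); Prototype=week 4 in [week 4,week 4]; Review=week 4 in [week 4,week 6]; Spec=week 1 in [week 1,week 4]; Draft=week 1 in [week 1,week 5]; Test=week 2 in [week 2,week 6]; Audit=week 6 in [week 6,week 6]; Migrate=week 2 in [week 2,week 5]; Design=week 2 in [week 2,week 6]; max 3 per week (cap 3).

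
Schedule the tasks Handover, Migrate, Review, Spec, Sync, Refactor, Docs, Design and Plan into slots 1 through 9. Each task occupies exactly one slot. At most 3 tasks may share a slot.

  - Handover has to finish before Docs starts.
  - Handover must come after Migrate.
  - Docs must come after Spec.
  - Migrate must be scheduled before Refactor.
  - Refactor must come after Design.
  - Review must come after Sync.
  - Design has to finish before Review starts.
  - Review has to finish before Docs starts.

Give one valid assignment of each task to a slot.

Spec in 2, Handover in 2, Migrate in 1, Docs in 3, Plan in 3, Refactor in 3, Design in 1, Review in 2, Sync in 1

Checking: Sync(1) before Review(2); Migrate(1) before Refactor(3); Design(1) before Refactor(3); Review(2) before Docs(3); Handover(2) before Docs(3); Spec(2) before Docs(3); Migrate(1) before Handover(2); Design(1) before Review(2); max 3 per slot (cap 3).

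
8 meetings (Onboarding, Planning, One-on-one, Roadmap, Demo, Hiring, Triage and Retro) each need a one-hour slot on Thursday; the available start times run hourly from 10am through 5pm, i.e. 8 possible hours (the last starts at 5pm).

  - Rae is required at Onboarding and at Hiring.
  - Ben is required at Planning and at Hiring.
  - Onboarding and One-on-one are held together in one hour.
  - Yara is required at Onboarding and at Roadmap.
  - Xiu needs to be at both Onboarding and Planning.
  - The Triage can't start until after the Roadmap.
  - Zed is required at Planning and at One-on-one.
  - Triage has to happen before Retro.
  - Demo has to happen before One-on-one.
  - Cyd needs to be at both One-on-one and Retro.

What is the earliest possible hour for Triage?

11am

Precedence pushes Triage to at least 11am; downstream work caps Triage at 4pm.
Triage at 11am is achievable: One-on-one=11am, Triage=11am, Demo=10am, Roadmap=10am, Hiring=12pm, Onboarding=11am, Retro=12pm, Planning=10am.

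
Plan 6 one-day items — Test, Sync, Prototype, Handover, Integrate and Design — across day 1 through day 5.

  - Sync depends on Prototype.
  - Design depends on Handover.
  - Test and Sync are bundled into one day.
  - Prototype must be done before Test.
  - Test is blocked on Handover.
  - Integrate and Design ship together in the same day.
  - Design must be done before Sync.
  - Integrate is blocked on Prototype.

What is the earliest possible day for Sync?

Precedence pushes Sync to at least day 3.
Sync at day 3 is achievable: Handover in day 1, Integrate in day 2, Prototype in day 1, Sync in day 3, Test in day 3, Design in day 2.

day 3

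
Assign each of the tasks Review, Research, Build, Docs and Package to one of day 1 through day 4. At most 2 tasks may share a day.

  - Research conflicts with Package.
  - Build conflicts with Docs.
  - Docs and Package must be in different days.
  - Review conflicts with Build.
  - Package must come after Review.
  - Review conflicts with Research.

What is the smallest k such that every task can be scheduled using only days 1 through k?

3 days

The precedence chain requires at least 2 distinct days.
With at most 2 per day and 5 tasks, at least 3 days are needed.
3 works (last occupied day: day 3): for example Research=day 3, Review=day 1, Package=day 2, Build=day 2, Docs=day 1.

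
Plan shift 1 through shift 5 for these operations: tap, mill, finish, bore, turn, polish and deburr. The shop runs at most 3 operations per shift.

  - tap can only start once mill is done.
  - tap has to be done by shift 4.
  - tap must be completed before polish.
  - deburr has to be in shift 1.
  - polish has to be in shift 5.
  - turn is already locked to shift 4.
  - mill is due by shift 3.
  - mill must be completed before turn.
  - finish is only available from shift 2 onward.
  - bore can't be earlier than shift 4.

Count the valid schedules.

Splitting on tap: it can be shift 2 (8), shift 3 (16), shift 4 (21). Listing each branch's schedules as (mill, finish, bore, turn, polish, deburr) by shift number:
tap=shift 2: (1,2,4,4,5,1) (1,2,5,4,5,1) (1,3,4,4,5,1) (1,3,5,4,5,1) (1,4,4,4,5,1) (1,4,5,4,5,1) (1,5,4,4,5,1) (1,5,5,4,5,1) — 8.
tap=shift 3: (1,2,4,4,5,1) (1,2,5,4,5,1) (1,3,4,4,5,1) (1,3,5,4,5,1) (1,4,4,4,5,1) (1,4,5,4,5,1) (1,5,4,4,5,1) (1,5,5,4,5,1) (2,2,4,4,5,1) (2,2,5,4,5,1) (2,3,4,4,5,1) (2,3,5,4,5,1) (2,4,4,4,5,1) (2,4,5,4,5,1) (2,5,4,4,5,1) (2,5,5,4,5,1) — 16.
tap=shift 4: (1,2,4,4,5,1) (1,2,5,4,5,1) (1,3,4,4,5,1) (1,3,5,4,5,1) (1,4,5,4,5,1) (1,5,4,4,5,1) (1,5,5,4,5,1) (2,2,4,4,5,1) (2,2,5,4,5,1) (2,3,4,4,5,1) (2,3,5,4,5,1) (2,4,5,4,5,1) (2,5,4,4,5,1) (2,5,5,4,5,1) (3,2,4,4,5,1) (3,2,5,4,5,1) (3,3,4,4,5,1) (3,3,5,4,5,1) (3,4,5,4,5,1) (3,5,4,4,5,1) (3,5,5,4,5,1) — 21.
Summing: 8 + 16 + 21 = 45.

45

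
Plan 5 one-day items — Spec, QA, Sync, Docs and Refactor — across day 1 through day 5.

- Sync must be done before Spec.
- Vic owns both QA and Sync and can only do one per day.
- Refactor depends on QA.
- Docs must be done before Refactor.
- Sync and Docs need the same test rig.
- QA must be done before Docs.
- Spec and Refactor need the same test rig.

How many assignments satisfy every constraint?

Splitting on Spec: it can be day 2 (4), day 3 (8), day 4 (10), day 5 (8). Listing each branch's schedules as (QA, Sync, Docs, Refactor) by day number:
Spec=day 2: (2,1,3,4) (2,1,3,5) (2,1,4,5) (3,1,4,5) — 4.
Spec=day 3: (1,2,3,4) (1,2,3,5) (1,2,4,5) (2,1,3,4) (2,1,3,5) (2,1,4,5) (3,1,4,5) (3,2,4,5) — 8.
Spec=day 4: (1,2,3,5) (1,2,4,5) (1,3,2,3) (1,3,2,5) (1,3,4,5) (2,1,3,5) (2,1,4,5) (2,3,4,5) (3,1,4,5) (3,2,4,5) — 10.
Spec=day 5: (1,2,3,4) (1,3,2,3) (1,3,2,4) (1,4,2,3) (1,4,2,4) (1,4,3,4) (2,1,3,4) (2,4,3,4) — 8.
Summing: 4 + 8 + 10 + 8 = 30.

30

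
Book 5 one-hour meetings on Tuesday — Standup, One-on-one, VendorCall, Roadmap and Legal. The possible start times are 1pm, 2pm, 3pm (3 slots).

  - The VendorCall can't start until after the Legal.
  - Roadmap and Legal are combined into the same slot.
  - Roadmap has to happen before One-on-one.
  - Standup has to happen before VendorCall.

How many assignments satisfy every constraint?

8

Splitting on Standup: it can be 1pm (5), 2pm (3). Listing each branch's schedules as (One-on-one, VendorCall, Roadmap, Legal):
Standup=1pm: (2pm,2pm,1pm,1pm) (2pm,3pm,1pm,1pm) (3pm,2pm,1pm,1pm) (3pm,3pm,1pm,1pm) (3pm,3pm,2pm,2pm) — 5.
Standup=2pm: (2pm,3pm,1pm,1pm) (3pm,3pm,1pm,1pm) (3pm,3pm,2pm,2pm) — 3.
Summing: 5 + 3 = 8.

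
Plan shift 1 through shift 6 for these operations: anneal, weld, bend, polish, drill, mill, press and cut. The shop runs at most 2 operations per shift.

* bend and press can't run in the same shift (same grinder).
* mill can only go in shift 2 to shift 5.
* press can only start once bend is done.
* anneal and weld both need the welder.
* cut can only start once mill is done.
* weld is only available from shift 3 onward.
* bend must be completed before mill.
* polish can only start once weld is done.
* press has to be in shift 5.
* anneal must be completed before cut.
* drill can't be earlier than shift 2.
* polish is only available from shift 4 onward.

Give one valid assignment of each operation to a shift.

weld=shift 3, cut=shift 3, polish=shift 4, press=shift 5, bend=shift 1, drill=shift 2, anneal=shift 1, mill=shift 2

Checking: bend(shift 1) before mill(shift 2); mill(shift 2) before cut(shift 3); weld(shift 3) before polish(shift 4); bend(shift 1) before press(shift 5); anneal(shift 1) before cut(shift 3); bend(shift 1) != press(shift 5); anneal(shift 1) != weld(shift 3); polish=shift 4 in [shift 4,shift 6]; press=shift 5 in [shift 5,shift 5]; drill=shift 2 in [shift 2,shift 6]; weld=shift 3 in [shift 3,shift 6]; mill=shift 2 in [shift 2,shift 5]; max 2 per shift (cap 2).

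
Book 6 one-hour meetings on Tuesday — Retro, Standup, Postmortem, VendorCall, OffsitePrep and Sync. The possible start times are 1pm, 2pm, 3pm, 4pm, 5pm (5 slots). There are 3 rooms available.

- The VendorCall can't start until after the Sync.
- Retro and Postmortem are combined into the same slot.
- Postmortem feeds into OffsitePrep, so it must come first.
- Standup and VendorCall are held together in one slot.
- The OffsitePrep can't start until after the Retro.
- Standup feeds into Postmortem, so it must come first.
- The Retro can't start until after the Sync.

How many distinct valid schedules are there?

Splitting on Retro: it can be 3pm (2), 4pm (3). Listing each branch's schedules as (Standup, Postmortem, VendorCall, OffsitePrep, Sync):
Retro=3pm: (2pm,3pm,2pm,4pm,1pm) (2pm,3pm,2pm,5pm,1pm) — 2.
Retro=4pm: (2pm,4pm,2pm,5pm,1pm) (3pm,4pm,3pm,5pm,1pm) (3pm,4pm,3pm,5pm,2pm) — 3.
Summing: 2 + 3 = 5.

5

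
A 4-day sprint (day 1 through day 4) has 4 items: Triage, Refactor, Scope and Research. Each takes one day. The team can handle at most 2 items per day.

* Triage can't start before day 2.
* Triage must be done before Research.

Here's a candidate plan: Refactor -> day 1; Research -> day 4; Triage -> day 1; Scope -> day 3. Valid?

Triage must be done before Research — holds.
Triage can't start before day 2 — violated.
The team can handle at most 2 items per day — holds.

No — it violates: Triage can't start before day 2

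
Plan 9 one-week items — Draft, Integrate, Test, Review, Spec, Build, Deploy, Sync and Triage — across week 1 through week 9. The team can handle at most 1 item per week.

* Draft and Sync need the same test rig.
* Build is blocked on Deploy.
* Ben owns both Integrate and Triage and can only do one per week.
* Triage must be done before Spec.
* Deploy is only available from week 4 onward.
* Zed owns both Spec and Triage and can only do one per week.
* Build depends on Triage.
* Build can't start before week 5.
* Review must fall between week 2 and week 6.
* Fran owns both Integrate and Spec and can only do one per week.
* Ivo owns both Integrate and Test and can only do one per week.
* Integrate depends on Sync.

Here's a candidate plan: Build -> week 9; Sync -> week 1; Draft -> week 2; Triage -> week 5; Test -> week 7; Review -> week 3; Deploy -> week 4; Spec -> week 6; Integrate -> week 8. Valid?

Yes, all constraints hold

Deploy is only available from week 4 onward — holds.
The team can handle at most 1 item per week — holds.
Fran owns both Integrate and Spec and can only do one per week — holds.
Zed owns both Spec and Triage and can only do one per week — holds.
Triage must be done before Spec — holds.
Build is blocked on Deploy — holds.
Build depends on Triage — holds.
Review must fall between week 2 and week 6 — holds.
Integrate depends on Sync — holds.
Build can't start before week 5 — holds.
Ben owns both Integrate and Triage and can only do one per week — holds.
Draft and Sync need the same test rig — holds.
Ivo owns both Integrate and Test and can only do one per week — holds.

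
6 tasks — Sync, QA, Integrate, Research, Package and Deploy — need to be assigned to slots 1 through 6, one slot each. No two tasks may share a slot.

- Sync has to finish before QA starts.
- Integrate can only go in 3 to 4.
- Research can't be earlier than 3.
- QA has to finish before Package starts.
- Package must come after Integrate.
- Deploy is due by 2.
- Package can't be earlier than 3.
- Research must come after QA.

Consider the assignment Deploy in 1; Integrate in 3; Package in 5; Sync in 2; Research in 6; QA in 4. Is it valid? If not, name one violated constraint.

Research can't be earlier than 3 — holds.
Package can't be earlier than 3 — holds.
Package must come after Integrate — holds.
Sync has to finish before QA starts — holds.
Deploy is due by 2 — holds.
No two tasks may share a slot — holds.
Integrate can only go in 3 to 4 — holds.
Research must come after QA — holds.
QA has to finish before Package starts — holds.

Valid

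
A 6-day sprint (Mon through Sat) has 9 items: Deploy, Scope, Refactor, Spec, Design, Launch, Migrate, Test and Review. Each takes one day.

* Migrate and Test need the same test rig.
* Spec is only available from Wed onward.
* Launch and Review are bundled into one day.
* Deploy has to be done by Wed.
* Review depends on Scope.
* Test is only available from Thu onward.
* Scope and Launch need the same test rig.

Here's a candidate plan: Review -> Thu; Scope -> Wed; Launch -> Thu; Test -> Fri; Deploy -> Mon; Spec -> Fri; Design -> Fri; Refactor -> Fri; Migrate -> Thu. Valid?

Scope and Launch need the same test rig — holds.
Deploy has to be done by Wed — holds.
Review depends on Scope — holds.
Test is only available from Thu onward — holds.
Launch and Review are bundled into one day — holds.
Migrate and Test need the same test rig — holds.
Spec is only available from Wed onward — holds.

Yes, all constraints hold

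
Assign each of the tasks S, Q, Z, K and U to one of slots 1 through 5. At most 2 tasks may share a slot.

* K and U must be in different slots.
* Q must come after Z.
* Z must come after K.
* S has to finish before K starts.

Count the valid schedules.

Splitting on S: it can be 1 (16), 2 (4). Listing each branch's schedules as (Q, Z, K, U):
S=1: (4,3,2,1) (4,3,2,3) (4,3,2,4) (4,3,2,5) (5,3,2,1) (5,3,2,3) (5,3,2,4) (5,3,2,5) (5,4,2,1) (5,4,2,3) (5,4,2,4) (5,4,2,5) (5,4,3,1) (5,4,3,2) (5,4,3,4) (5,4,3,5) — 16.
S=2: (5,4,3,1) (5,4,3,2) (5,4,3,4) (5,4,3,5) — 4.
Summing: 16 + 4 = 20.

20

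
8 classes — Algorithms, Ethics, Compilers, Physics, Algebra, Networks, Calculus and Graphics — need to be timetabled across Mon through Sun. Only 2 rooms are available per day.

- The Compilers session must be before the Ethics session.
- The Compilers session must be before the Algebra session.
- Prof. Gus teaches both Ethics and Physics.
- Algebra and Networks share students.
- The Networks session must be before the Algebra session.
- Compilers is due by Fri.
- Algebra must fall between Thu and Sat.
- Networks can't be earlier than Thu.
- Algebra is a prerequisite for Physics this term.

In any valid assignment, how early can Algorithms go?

Algorithms at Mon is achievable: Calculus -> Tue, Ethics -> Tue, Compilers -> Mon, Networks -> Thu, Physics -> Sat, Algorithms -> Mon, Algebra -> Fri, Graphics -> Wed.

Mon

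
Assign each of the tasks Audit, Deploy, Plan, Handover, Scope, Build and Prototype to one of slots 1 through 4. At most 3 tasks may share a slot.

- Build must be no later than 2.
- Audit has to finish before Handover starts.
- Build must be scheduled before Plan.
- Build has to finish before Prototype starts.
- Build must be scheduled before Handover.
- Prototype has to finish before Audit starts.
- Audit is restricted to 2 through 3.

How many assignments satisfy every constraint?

45

Splitting on Deploy: it can be 1 (12), 2 (11), 3 (11), 4 (11). Listing each branch's schedules as (Audit, Plan, Handover, Scope, Build, Prototype):
Deploy=1: (3,2,4,1,1,2) (3,2,4,2,1,2) (3,2,4,3,1,2) (3,2,4,4,1,2) (3,3,4,1,1,2) (3,3,4,2,1,2) (3,3,4,3,1,2) (3,3,4,4,1,2) (3,4,4,1,1,2) (3,4,4,2,1,2) (3,4,4,3,1,2) (3,4,4,4,1,2) — 12.
Deploy=2: (3,2,4,1,1,2) (3,2,4,3,1,2) (3,2,4,4,1,2) (3,3,4,1,1,2) (3,3,4,2,1,2) (3,3,4,3,1,2) (3,3,4,4,1,2) (3,4,4,1,1,2) (3,4,4,2,1,2) (3,4,4,3,1,2) (3,4,4,4,1,2) — 11.
Deploy=3: (3,2,4,1,1,2) (3,2,4,2,1,2) (3,2,4,3,1,2) (3,2,4,4,1,2) (3,3,4,1,1,2) (3,3,4,2,1,2) (3,3,4,4,1,2) (3,4,4,1,1,2) (3,4,4,2,1,2) (3,4,4,3,1,2) (3,4,4,4,1,2) — 11.
Deploy=4: (3,2,4,1,1,2) (3,2,4,2,1,2) (3,2,4,3,1,2) (3,2,4,4,1,2) (3,3,4,1,1,2) (3,3,4,2,1,2) (3,3,4,3,1,2) (3,3,4,4,1,2) (3,4,4,1,1,2) (3,4,4,2,1,2) (3,4,4,3,1,2) — 11.
Summing: 12 + 11 + 11 + 11 = 45.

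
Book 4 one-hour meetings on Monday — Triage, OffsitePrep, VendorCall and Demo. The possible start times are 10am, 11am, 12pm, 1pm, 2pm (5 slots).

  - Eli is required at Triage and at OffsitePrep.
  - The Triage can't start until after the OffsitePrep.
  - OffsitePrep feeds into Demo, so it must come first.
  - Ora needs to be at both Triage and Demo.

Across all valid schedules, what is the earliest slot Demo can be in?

Precedence pushes Demo to at least 11am.
Demo at 11am is achievable: OffsitePrep=10am; Triage=12pm; Demo=11am; VendorCall=10am.

11am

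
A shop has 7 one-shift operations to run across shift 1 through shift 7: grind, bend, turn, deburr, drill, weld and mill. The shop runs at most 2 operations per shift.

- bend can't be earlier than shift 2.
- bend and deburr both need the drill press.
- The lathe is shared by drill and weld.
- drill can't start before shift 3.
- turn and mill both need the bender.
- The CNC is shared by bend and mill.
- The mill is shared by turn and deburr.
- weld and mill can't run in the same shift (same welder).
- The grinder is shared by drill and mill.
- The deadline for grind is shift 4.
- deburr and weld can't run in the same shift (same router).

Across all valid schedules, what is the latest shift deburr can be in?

deburr at shift 7 is achievable: grind -> shift 1; mill -> shift 4; turn -> shift 1; deburr -> shift 7; bend -> shift 2; drill -> shift 3; weld -> shift 2.

shift 7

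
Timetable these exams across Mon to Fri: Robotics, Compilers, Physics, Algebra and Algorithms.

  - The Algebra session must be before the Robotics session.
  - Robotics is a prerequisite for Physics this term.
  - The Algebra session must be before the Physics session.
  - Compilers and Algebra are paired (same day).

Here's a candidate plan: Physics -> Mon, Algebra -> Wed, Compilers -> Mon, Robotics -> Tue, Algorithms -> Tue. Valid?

No. The Algebra session must be before the Physics session is not satisfied.

Robotics is a prerequisite for Physics this term — violated.
The Algebra session must be before the Robotics session — violated.
The Algebra session must be before the Physics session — violated.
Compilers and Algebra are paired (same day) — violated.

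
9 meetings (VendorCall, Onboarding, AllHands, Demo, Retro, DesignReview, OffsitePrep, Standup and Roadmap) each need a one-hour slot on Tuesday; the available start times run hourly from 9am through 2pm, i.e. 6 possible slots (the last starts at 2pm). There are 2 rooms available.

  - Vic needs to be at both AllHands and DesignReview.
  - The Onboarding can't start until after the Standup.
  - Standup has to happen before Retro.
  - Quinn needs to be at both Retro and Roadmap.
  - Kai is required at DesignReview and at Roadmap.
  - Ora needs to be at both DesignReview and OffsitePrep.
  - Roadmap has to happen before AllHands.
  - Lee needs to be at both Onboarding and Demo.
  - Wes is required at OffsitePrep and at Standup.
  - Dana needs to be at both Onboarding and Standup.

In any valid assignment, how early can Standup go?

9am

Downstream work caps Standup at 1pm.
Standup at 9am is achievable: Roadmap -> 9am, DesignReview -> 12pm, Onboarding -> 10am, VendorCall -> 11am, Retro -> 11am, OffsitePrep -> 1pm, AllHands -> 10am, Demo -> 12pm, Standup -> 9am.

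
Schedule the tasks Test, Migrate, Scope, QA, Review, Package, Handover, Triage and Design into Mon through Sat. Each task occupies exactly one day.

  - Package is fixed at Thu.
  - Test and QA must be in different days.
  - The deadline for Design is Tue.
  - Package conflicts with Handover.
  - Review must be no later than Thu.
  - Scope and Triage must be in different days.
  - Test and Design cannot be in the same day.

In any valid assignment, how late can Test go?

Sat

Test at Sat is achievable: Handover -> Mon; Review -> Mon; Scope -> Mon; Package -> Thu; Test -> Sat; Triage -> Tue; Design -> Mon; QA -> Mon; Migrate -> Mon.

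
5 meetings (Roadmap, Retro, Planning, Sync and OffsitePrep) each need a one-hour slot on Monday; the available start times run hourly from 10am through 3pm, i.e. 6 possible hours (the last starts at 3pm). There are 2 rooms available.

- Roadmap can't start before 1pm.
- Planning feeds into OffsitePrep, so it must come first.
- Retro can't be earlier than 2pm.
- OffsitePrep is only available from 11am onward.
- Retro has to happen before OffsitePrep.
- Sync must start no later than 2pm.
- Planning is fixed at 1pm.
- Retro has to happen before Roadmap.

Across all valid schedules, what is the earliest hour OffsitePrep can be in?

OffsitePrep is available from 11am; precedence pushes OffsitePrep to at least 3pm.
OffsitePrep at 3pm is achievable: Planning in 1pm, Retro in 2pm, Roadmap in 3pm, Sync in 10am, OffsitePrep in 3pm.

3pm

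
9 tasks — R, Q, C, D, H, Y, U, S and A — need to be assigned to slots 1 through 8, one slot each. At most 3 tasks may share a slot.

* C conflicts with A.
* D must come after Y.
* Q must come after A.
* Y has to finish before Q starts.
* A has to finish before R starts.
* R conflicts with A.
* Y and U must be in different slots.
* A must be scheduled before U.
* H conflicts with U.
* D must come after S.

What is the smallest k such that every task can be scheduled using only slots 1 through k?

3 slots

The precedence chain requires at least 2 distinct slots.
With at most 3 per slot and 9 tasks, at least 3 slots are needed.
3 works (last occupied slot: 3): for example Y in 1, U in 2, R in 3, D in 2, C in 3, S in 1, A in 1, Q in 2, H in 3.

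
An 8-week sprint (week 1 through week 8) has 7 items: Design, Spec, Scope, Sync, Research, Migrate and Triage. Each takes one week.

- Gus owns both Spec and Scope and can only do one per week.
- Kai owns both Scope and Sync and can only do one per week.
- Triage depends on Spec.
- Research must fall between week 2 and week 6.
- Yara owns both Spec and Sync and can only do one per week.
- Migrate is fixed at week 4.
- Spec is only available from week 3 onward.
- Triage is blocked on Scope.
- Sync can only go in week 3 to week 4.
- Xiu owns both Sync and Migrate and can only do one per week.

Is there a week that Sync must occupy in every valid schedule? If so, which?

Sync's window is week 3–week 4.
Migrate is fixed at week 4, and Sync can't share a week with Migrate.
So Sync must be week 3.

week 3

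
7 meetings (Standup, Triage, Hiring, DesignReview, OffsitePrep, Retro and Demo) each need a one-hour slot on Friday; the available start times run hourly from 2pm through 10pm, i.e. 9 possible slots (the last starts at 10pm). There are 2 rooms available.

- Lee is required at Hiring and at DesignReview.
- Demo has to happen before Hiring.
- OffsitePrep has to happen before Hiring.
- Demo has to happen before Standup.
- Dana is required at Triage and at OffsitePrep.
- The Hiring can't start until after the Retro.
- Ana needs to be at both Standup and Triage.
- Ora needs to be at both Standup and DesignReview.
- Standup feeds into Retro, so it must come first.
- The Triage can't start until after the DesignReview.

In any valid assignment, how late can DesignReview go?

9pm

Downstream work caps DesignReview at 9pm.
DesignReview at 9pm is achievable: Retro -> 4pm; DesignReview -> 9pm; Triage -> 10pm; OffsitePrep -> 2pm; Demo -> 2pm; Standup -> 3pm; Hiring -> 5pm.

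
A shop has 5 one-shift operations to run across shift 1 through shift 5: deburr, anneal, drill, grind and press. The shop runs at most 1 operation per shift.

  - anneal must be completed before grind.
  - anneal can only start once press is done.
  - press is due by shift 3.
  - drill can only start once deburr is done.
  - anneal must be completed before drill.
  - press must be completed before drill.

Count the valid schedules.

7

Splitting on deburr: it can be shift 1 (2), shift 2 (2), shift 3 (2), shift 4 (1). Listing each branch's schedules as (anneal, drill, grind, press) by shift number:
deburr=shift 1: (3,4,5,2) (3,5,4,2) — 2.
deburr=shift 2: (3,4,5,1) (3,5,4,1) — 2.
deburr=shift 3: (2,4,5,1) (2,5,4,1) — 2.
deburr=shift 4: (2,5,3,1) — 1.
Summing: 2 + 2 + 2 + 1 = 7.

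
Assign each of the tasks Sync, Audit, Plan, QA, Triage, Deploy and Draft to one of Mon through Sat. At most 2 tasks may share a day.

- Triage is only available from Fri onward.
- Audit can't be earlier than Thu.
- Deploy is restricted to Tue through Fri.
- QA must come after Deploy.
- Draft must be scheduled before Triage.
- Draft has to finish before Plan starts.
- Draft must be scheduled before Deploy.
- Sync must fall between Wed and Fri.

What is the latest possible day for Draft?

Thu

Downstream work caps Draft at Thu.
Draft at Thu is achievable: Deploy in Fri, Sync in Wed, Triage in Fri, QA in Sat, Audit in Thu, Plan in Sat, Draft in Thu.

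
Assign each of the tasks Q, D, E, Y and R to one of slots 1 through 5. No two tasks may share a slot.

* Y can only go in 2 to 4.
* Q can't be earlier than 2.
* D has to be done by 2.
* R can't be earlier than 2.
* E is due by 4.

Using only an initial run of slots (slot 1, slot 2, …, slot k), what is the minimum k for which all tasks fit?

5

With at most 1 per slot and 5 tasks, at least 5 slots are needed.
Q can't be placed before 2, so the schedule must run through at least slot 2.
5 works (last occupied slot: 5): for example Q=3, Y=2, E=4, R=5, D=1.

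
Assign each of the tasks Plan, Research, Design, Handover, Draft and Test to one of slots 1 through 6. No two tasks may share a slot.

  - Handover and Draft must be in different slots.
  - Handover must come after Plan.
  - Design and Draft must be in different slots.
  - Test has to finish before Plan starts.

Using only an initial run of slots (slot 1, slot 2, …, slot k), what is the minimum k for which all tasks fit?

6

The precedence chain requires at least 3 distinct slots.
With at most 1 per slot and 6 tasks, at least 6 slots are needed.
6 works (last occupied slot: 6): for example Handover in 3; Design in 5; Draft in 6; Plan in 2; Research in 4; Test in 1.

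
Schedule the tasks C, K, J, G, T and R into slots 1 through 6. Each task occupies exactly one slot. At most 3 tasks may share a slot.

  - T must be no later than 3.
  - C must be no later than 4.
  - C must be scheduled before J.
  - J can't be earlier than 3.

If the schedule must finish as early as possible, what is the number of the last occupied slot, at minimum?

The precedence chain requires at least 2 distinct slots.
With at most 3 per slot and 6 tasks, at least 2 slots are needed.
J can't be placed before 3, so the schedule must run through at least slot 3.
3 works (last occupied slot: 3): for example K -> 1; C -> 1; G -> 1; R -> 2; J -> 3; T -> 2.

3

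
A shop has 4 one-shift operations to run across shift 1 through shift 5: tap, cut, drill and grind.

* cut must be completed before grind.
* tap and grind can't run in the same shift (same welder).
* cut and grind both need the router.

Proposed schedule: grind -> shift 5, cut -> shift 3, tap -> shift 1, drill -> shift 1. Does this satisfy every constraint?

Yes

cut must be completed before grind — holds.
tap and grind can't run in the same shift (same welder) — holds.
cut and grind both need the router — holds.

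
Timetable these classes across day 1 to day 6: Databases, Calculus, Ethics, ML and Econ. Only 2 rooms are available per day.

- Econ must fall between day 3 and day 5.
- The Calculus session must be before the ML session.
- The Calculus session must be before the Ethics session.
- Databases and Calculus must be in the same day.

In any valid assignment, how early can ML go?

Precedence pushes ML to at least day 2.
ML at day 2 is achievable: Databases=day 1; Econ=day 3; Calculus=day 1; ML=day 2; Ethics=day 2.

day 2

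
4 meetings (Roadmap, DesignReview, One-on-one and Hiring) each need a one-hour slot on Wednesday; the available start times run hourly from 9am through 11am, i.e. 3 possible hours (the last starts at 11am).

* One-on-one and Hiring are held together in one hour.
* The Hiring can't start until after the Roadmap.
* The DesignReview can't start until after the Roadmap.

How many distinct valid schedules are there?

Splitting on Roadmap: it can be 9am (4), 10am (1). Listing each branch's schedules as (DesignReview, One-on-one, Hiring):
Roadmap=9am: (10am,10am,10am) (10am,11am,11am) (11am,10am,10am) (11am,11am,11am) — 4.
Roadmap=10am: (11am,11am,11am) — 1.
Summing: 4 + 1 = 5.

5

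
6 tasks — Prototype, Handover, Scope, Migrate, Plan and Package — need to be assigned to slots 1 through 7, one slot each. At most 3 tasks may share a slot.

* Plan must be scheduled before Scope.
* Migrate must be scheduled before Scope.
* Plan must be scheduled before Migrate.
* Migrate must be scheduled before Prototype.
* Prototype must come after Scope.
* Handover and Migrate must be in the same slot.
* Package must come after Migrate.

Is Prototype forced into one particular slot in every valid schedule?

No

Prototype can be 4 (e.g. Plan -> 1; Package -> 3; Handover -> 2; Prototype -> 4; Scope -> 3; Migrate -> 2) or 5 (e.g. Plan=1; Package=3; Handover=2; Scope=3; Migrate=2; Prototype=5).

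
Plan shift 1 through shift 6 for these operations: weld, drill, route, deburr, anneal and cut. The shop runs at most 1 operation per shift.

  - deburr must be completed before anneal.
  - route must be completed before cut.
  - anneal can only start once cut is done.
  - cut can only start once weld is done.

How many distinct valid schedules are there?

Splitting on weld: it can be shift 1 (15), shift 2 (15), shift 3 (12), shift 4 (6). Listing each branch's schedules as (drill, route, deburr, anneal, cut) by shift number:
weld=shift 1: (2,3,4,6,5) (2,3,5,6,4) (2,4,3,6,5) (3,2,4,6,5) (3,2,5,6,4) (3,4,2,6,5) (4,2,3,6,5) (4,2,5,6,3) (4,3,2,6,5) (5,2,3,6,4) (5,2,4,6,3) (5,3,2,6,4) (6,2,3,5,4) (6,2,4,5,3) (6,3,2,5,4) — 15.
weld=shift 2: (1,3,4,6,5) (1,3,5,6,4) (1,4,3,6,5) (3,1,4,6,5) (3,1,5,6,4) (3,4,1,6,5) (4,1,3,6,5) (4,1,5,6,3) (4,3,1,6,5) (5,1,3,6,4) (5,1,4,6,3) (5,3,1,6,4) (6,1,3,5,4) (6,1,4,5,3) (6,3,1,5,4) — 15.
weld=shift 3: (1,2,4,6,5) (1,2,5,6,4) (1,4,2,6,5) (2,1,4,6,5) (2,1,5,6,4) (2,4,1,6,5) (4,1,2,6,5) (4,2,1,6,5) (5,1,2,6,4) (5,2,1,6,4) (6,1,2,5,4) (6,2,1,5,4) — 12.
weld=shift 4: (1,2,3,6,5) (1,3,2,6,5) (2,1,3,6,5) (2,3,1,6,5) (3,1,2,6,5) (3,2,1,6,5) — 6.
Summing: 15 + 15 + 12 + 6 = 48.

48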